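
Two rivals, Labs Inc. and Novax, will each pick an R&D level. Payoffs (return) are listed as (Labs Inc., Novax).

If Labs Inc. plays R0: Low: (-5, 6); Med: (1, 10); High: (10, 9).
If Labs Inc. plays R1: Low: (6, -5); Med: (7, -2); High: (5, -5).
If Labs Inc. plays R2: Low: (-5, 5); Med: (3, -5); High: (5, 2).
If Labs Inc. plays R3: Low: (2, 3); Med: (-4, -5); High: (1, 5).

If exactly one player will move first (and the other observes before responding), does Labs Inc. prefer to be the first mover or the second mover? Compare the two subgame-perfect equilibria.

second

If Labs Inc. leads: Novax's best replies are R0→Med, R1→Med, R2→Low, R3→High; Labs Inc.'s induced payoffs 1, 7, -5, 1; outcome (R1, Med), payoffs (7, -2).
If Novax leads: Labs Inc.'s best replies are Low→R1, Med→R1, High→R0; Novax's induced payoffs -5, -2, 9; outcome (R0, High), payoffs (10, 9).
Labs Inc. gets 7 moving first and 10 moving second, so Labs Inc. prefers to move second.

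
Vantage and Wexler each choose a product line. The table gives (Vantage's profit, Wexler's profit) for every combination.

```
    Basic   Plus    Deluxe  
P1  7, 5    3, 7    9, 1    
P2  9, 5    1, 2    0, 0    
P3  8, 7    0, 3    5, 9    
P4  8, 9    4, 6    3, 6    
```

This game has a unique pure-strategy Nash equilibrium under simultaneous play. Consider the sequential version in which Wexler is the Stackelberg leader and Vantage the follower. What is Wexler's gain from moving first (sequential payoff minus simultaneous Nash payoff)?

Solve by backward induction (Wexler leads).
- Basic → Vantage plays P2 (best of 7, 9, 8, 8); Wexler gets 5.
- Plus → Vantage plays P4 (best of 3, 1, 0, 4); Wexler gets 6.
- Deluxe → Vantage plays P1 (best of 9, 0, 5, 3); Wexler gets 1.
Maximizing over 5, 6, 1, Wexler chooses Plus. Subgame-perfect outcome: (P4, Plus) with payoffs (4, 6).
Now find the simultaneous Nash equilibrium.
Vantage's best replies: Basic→P2; Plus→P4; Deluxe→P1.
Wexler's best replies: P1→Plus; P2→Basic; P3→Deluxe; P4→Basic.
The unique mutual best reply is (P2, Basic), giving (9, 5).
Wexler's commitment gain: 6 − 5 = 1.

1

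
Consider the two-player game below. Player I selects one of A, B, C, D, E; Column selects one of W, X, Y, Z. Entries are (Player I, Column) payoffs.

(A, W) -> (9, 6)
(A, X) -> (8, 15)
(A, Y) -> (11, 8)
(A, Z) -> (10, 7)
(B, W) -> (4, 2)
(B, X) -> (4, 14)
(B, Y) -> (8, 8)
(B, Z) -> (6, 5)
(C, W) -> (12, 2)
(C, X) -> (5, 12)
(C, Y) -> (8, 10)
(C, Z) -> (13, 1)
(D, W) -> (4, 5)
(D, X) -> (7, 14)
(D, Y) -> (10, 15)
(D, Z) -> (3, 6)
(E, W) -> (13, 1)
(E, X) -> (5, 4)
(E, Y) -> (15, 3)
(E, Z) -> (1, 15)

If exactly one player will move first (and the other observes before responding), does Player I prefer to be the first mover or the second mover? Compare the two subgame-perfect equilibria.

If Player I leads: Column's best replies are A→X, B→X, C→X, D→Y, E→Z; Player I's induced payoffs 8, 4, 5, 10, 1; outcome (D, Y), payoffs (10, 15).
If Column leads: Player I's best replies are W→E, X→A, Y→E, Z→C; Column's induced payoffs 1, 15, 3, 1; outcome (A, X), payoffs (8, 15).
Player I gets 10 moving first and 8 moving second, so Player I prefers to move first.

first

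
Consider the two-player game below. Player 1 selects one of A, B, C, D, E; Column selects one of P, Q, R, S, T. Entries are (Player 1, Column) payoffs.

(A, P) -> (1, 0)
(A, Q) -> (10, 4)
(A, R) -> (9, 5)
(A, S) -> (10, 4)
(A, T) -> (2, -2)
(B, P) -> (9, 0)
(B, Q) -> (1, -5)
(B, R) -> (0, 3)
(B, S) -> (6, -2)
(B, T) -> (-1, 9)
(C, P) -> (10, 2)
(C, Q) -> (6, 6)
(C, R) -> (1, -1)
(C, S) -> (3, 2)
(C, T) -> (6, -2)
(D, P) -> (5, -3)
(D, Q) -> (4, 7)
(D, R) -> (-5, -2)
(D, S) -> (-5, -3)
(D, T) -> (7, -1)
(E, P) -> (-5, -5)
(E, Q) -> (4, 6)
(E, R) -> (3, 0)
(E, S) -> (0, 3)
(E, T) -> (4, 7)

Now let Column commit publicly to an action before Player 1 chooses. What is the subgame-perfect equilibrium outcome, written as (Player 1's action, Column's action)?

Player 1 best-responds to each possible Column move:
- P → Player 1 plays C (best of 1, 9, 10, 5, -5); Column gets 2.
- Q → Player 1 plays A (best of 10, 1, 6, 4, 4); Column gets 4.
- R → Player 1 plays A (best of 9, 0, 1, -5, 3); Column gets 5.
- S → Player 1 plays A (best of 10, 6, 3, -5, 0); Column gets 4.
- T → Player 1 plays D (best of 2, -1, 6, 7, 4); Column gets -1.
Maximizing over 2, 4, 5, 4, -1, Column chooses R. Subgame-perfect outcome: (A, R) with payoffs (9, 5).

(A, R)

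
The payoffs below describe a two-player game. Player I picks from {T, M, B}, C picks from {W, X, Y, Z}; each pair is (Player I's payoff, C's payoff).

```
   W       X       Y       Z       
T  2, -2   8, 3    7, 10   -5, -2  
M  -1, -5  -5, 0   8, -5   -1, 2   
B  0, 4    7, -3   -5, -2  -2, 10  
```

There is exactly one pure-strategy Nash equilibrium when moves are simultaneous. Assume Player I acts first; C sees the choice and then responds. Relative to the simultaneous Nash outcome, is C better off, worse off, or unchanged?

Work backward from C's decision.
- T → C plays Y (best of -2, 3, 10, -2); Player I gets 7.
- M → C plays Z (best of -5, 0, -5, 2); Player I gets -1.
- B → C plays Z (best of 4, -3, -2, 10); Player I gets -2.
Maximizing over 7, -1, -2, Player I chooses T. Subgame-perfect outcome: (T, Y) with payoffs (7, 10).
Now find the simultaneous Nash equilibrium.
Player I's best replies: W→T; X→T; Y→M; Z→M.
C's best replies: T→Y; M→Z; B→Z.
Only (M, Z) has each player best-responding; Nash payoffs (-1, 2).
C earns 10 sequentially versus 2 at the Nash outcome: better off.

better off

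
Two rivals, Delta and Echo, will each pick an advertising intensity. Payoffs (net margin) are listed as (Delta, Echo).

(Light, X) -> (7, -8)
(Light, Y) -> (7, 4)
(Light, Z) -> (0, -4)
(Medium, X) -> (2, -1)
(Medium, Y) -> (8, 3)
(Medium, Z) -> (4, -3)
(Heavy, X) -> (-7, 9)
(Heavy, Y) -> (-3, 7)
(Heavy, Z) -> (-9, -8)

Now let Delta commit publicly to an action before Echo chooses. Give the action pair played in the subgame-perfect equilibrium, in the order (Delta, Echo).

(Medium, Y)

Echo best-responds to each possible Delta move:
- Light → Echo plays Y (best of -8, 4, -4); Delta gets 7.
- Medium → Echo plays Y (best of -1, 3, -3); Delta gets 8.
- Heavy → Echo plays X (best of 9, 7, -8); Delta gets -7.
Maximizing over 7, 8, -7, Delta chooses Medium. Subgame-perfect outcome: (Medium, Y) with payoffs (8, 3).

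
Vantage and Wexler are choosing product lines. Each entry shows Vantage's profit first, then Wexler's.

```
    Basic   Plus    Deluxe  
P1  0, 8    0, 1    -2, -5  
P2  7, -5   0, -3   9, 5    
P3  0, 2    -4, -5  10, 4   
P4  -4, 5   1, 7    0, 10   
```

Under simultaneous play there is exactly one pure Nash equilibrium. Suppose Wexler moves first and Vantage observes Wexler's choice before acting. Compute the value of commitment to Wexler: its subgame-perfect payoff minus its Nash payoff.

3

Work backward from Vantage's decision.
- Basic: BR = P2, leader payoff -5.
- Plus: BR = P4, leader payoff 7.
- Deluxe: BR = P3, leader payoff 4.
Wexler's induced payoffs are -5, 7, 4, so Wexler commits to Plus. Subgame-perfect outcome: (P4, Plus) with payoffs (1, 7).
For the simultaneous game, intersect best replies.
Vantage's best replies: Basic→P2; Plus→P4; Deluxe→P3.
Wexler's best replies: P1→Basic; P2→Deluxe; P3→Deluxe; P4→Deluxe.
Only (P3, Deluxe) has each player best-responding; Nash payoffs (10, 4).
Wexler's commitment gain: 7 − 4 = 3.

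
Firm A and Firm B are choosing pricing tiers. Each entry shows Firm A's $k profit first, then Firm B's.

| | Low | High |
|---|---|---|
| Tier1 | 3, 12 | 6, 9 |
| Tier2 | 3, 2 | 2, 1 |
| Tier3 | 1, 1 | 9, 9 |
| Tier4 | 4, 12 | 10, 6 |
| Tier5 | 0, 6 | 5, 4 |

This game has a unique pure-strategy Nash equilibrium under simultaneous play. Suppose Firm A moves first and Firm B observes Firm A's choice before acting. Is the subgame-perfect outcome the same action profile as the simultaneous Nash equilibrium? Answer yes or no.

Solve by backward induction (Firm A leads).
- Tier1 → Firm B plays Low (best of 12, 9); Firm A gets 3.
- Tier2 → Firm B plays Low (best of 2, 1); Firm A gets 3.
- Tier3 → Firm B plays High (best of 1, 9); Firm A gets 9.
- Tier4 → Firm B plays Low (best of 12, 6); Firm A gets 4.
- Tier5 → Firm B plays Low (best of 6, 4); Firm A gets 0.
Firm A's induced payoffs are 3, 3, 9, 4, 0, so Firm A commits to Tier3. Subgame-perfect outcome: (Tier3, High) with payoffs (9, 9).
Now find the simultaneous Nash equilibrium.
Firm A's best replies: Low→Tier4; High→Tier4.
Firm B's best replies: Tier1→Low; Tier2→Low; Tier3→High; Tier4→Low; Tier5→Low.
Only (Tier4, Low) has each player best-responding; Nash payoffs (4, 12).
Sequential outcome (Tier3, High) differs from the Nash profile (Tier4, Low).

no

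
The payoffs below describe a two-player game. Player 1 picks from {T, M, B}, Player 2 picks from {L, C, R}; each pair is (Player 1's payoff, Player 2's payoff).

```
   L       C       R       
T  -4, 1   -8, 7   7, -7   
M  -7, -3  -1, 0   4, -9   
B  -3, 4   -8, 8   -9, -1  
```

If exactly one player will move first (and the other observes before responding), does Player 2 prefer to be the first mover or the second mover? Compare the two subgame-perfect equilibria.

If Player 1 leads: Player 2's best replies are T→C, M→C, B→C; Player 1's induced payoffs -8, -1, -8; outcome (M, C), payoffs (-1, 0).
If Player 2 leads: Player 1's best replies are L→B, C→M, R→T; Player 2's induced payoffs 4, 0, -7; outcome (B, L), payoffs (-3, 4).
Player 2 gets 4 moving first and 0 moving second, so Player 2 prefers to move first.

first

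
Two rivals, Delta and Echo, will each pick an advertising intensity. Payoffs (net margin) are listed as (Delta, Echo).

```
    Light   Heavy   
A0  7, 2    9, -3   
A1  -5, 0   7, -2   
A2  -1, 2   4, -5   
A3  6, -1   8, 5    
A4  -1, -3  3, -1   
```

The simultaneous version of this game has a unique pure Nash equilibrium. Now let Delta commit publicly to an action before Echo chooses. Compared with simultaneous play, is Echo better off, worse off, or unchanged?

better off

Work backward from Echo's decision.
- A0 → Echo plays Light (best of 2, -3); Delta gets 7.
- A1 → Echo plays Light (best of 0, -2); Delta gets -5.
- A2 → Echo plays Light (best of 2, -5); Delta gets -1.
- A3 → Echo plays Heavy (best of -1, 5); Delta gets 8.
- A4 → Echo plays Heavy (best of -3, -1); Delta gets 3.
Maximizing over 7, -5, -1, 8, 3, Delta chooses A3. Subgame-perfect outcome: (A3, Heavy) with payoffs (8, 5).
Now find the simultaneous Nash equilibrium.
Delta's best replies: Light→A0; Heavy→A0.
Echo's best replies: A0→Light; A1→Light; A2→Light; A3→Heavy; A4→Heavy.
Only (A0, Light) has each player best-responding; Nash payoffs (7, 2).
Echo earns 5 sequentially versus 2 at the Nash outcome: better off.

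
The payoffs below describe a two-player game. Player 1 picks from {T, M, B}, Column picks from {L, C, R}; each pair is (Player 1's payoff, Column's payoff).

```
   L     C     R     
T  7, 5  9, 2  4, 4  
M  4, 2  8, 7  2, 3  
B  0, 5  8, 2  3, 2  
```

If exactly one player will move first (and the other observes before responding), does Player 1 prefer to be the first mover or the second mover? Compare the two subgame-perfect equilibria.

If Player 1 leads: Column's best replies are T→L, M→C, B→L; Player 1's induced payoffs 7, 8, 0; outcome (M, C), payoffs (8, 7).
If Column leads: Player 1's best replies are L→T, C→T, R→T; Column's induced payoffs 5, 2, 4; outcome (T, L), payoffs (7, 5).
Player 1 gets 8 moving first and 7 moving second, so Player 1 prefers to move first.

first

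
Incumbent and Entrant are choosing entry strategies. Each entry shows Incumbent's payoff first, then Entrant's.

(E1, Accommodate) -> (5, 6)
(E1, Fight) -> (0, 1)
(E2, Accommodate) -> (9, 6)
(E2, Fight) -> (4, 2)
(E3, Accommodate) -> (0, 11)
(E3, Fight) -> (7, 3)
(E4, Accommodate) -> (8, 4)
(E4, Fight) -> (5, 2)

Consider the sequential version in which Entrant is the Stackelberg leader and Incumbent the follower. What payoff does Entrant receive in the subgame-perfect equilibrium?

6

Backward induction with Entrant moving first.
- Accommodate: Incumbent compares 5, 9, 0, 8 and picks E2; Entrant would get 6.
- Fight: Incumbent compares 0, 4, 7, 5 and picks E3; Entrant would get 3.
Among 6, 3, the best is 6 at Accommodate. Subgame-perfect outcome: (E2, Accommodate) with payoffs (9, 6).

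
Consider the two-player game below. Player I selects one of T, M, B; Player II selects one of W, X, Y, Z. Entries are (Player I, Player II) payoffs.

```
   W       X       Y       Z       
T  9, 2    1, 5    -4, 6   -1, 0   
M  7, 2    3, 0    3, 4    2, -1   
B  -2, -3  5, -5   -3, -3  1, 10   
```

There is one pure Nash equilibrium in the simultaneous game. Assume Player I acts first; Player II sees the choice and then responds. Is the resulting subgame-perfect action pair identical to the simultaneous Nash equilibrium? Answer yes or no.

Work backward from Player II's decision.
- T: BR = Y, leader payoff -4.
- M: BR = Y, leader payoff 3.
- B: BR = Z, leader payoff 1.
Maximizing over -4, 3, 1, Player I chooses M. Subgame-perfect outcome: (M, Y) with payoffs (3, 4).
Under simultaneous play:
Player I's best replies: W→T; X→B; Y→M; Z→M.
Player II's best replies: T→Y; M→Y; B→Z.
Only (M, Y) has each player best-responding; Nash payoffs (3, 4).
Sequential outcome (M, Y) coincides with the Nash profile (M, Y).

yes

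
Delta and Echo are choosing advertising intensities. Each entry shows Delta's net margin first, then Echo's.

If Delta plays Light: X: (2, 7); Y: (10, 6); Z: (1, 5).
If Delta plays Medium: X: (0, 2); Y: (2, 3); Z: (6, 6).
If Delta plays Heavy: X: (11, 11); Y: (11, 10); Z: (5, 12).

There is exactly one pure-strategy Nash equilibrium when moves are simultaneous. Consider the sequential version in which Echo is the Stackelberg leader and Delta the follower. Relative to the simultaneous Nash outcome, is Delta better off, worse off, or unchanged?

better off

Delta best-responds to each possible Echo move:
- X: Delta compares 2, 0, 11 and picks Heavy; Echo would get 11.
- Y: Delta compares 10, 2, 11 and picks Heavy; Echo would get 10.
- Z: Delta compares 1, 6, 5 and picks Medium; Echo would get 6.
Among 11, 10, 6, the best is 11 at X. Subgame-perfect outcome: (Heavy, X) with payoffs (11, 11).
For the simultaneous game, intersect best replies.
Delta's best replies: X→Heavy; Y→Heavy; Z→Medium.
Echo's best replies: Light→X; Medium→Z; Heavy→Z.
Only (Medium, Z) has each player best-responding; Nash payoffs (6, 6).
Delta earns 11 sequentially versus 6 at the Nash outcome: better off.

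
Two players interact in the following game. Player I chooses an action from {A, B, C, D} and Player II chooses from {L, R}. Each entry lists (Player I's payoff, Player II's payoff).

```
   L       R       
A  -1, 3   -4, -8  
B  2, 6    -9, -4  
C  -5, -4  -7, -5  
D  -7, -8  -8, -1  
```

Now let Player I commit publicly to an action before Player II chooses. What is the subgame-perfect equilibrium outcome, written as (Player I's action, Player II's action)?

Solve by backward induction (Player I leads).
- A: Player II compares 3, -8 and picks L; Player I would get -1.
- B: Player II compares 6, -4 and picks L; Player I would get 2.
- C: Player II compares -4, -5 and picks L; Player I would get -5.
- D: Player II compares -8, -1 and picks R; Player I would get -8.
Among -1, 2, -5, -8, the best is 2 at B. Subgame-perfect outcome: (B, L) with payoffs (2, 6).

(B, L)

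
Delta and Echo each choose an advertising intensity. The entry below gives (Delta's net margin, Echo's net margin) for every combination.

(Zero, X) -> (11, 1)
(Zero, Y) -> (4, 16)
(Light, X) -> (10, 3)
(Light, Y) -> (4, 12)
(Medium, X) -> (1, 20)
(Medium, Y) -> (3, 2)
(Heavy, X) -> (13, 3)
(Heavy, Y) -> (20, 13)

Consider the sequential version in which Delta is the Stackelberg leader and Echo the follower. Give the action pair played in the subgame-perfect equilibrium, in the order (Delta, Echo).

(Heavy, Y)

Work backward from Echo's decision.
- Zero: Echo compares 1, 16 and picks Y; Delta would get 4.
- Light: Echo compares 3, 12 and picks Y; Delta would get 4.
- Medium: Echo compares 20, 2 and picks X; Delta would get 1.
- Heavy: Echo compares 3, 13 and picks Y; Delta would get 20.
Maximizing over 4, 4, 1, 20, Delta chooses Heavy. Subgame-perfect outcome: (Heavy, Y) with payoffs (20, 13).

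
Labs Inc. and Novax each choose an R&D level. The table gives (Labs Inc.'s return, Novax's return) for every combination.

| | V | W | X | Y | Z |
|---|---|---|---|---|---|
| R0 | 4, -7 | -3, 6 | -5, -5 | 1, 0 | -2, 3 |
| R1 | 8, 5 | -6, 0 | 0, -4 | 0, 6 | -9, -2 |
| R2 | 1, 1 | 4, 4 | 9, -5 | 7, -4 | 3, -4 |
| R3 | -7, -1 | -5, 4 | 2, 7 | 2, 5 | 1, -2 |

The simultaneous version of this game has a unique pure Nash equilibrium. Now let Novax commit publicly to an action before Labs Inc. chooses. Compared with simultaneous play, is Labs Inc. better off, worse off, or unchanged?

Backward induction with Novax moving first.
- V: BR = R1, leader payoff 5.
- W: BR = R2, leader payoff 4.
- X: BR = R2, leader payoff -5.
- Y: BR = R2, leader payoff -4.
- Z: BR = R2, leader payoff -4.
Novax's induced payoffs are 5, 4, -5, -4, -4, so Novax commits to V. Subgame-perfect outcome: (R1, V) with payoffs (8, 5).
Under simultaneous play:
Labs Inc.'s best replies: V→R1; W→R2; X→R2; Y→R2; Z→R2.
Novax's best replies: R0→W; R1→Y; R2→W; R3→X.
The unique mutual best reply is (R2, W), giving (4, 4).
Labs Inc. earns 8 sequentially versus 4 at the Nash outcome: better off.

better off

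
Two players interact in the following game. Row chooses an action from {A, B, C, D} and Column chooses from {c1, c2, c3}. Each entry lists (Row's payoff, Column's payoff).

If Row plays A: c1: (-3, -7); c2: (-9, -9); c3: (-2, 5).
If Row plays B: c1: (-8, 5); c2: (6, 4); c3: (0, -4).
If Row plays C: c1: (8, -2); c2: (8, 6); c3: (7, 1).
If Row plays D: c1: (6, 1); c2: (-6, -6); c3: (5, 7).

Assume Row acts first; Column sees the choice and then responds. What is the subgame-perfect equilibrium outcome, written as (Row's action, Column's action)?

(C, c2)

Column best-responds to each possible Row move:
- A → Column plays c3 (best of -7, -9, 5); Row gets -2.
- B → Column plays c1 (best of 5, 4, -4); Row gets -8.
- C → Column plays c2 (best of -2, 6, 1); Row gets 8.
- D → Column plays c3 (best of 1, -6, 7); Row gets 5.
Among -2, -8, 8, 5, the best is 8 at C. Subgame-perfect outcome: (C, c2) with payoffs (8, 6).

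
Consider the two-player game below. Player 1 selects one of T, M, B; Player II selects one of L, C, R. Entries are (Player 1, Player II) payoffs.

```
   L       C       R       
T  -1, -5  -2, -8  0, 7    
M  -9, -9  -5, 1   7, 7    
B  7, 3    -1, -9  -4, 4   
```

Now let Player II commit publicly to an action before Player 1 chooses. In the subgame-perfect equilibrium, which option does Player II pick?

Backward induction with Player II moving first.
- L: BR = B, leader payoff 3.
- C: BR = B, leader payoff -9.
- R: BR = M, leader payoff 7.
Player II's induced payoffs are 3, -9, 7, so Player II commits to R. Subgame-perfect outcome: (M, R) with payoffs (7, 7).

R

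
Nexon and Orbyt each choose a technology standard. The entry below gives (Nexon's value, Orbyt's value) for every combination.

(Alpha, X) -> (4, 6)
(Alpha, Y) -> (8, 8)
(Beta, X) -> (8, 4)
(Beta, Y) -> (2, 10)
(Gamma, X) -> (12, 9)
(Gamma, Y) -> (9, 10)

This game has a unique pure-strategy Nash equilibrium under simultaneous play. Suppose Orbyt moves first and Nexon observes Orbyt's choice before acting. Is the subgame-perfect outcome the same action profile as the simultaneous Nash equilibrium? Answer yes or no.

Solve by backward induction (Orbyt leads).
- X: Nexon compares 4, 8, 12 and picks Gamma; Orbyt would get 9.
- Y: Nexon compares 8, 2, 9 and picks Gamma; Orbyt would get 10.
Among 9, 10, the best is 10 at Y. Subgame-perfect outcome: (Gamma, Y) with payoffs (9, 10).
Under simultaneous play:
Nexon's best replies: X→Gamma; Y→Gamma.
Orbyt's best replies: Alpha→Y; Beta→Y; Gamma→Y.
Only (Gamma, Y) has each player best-responding; Nash payoffs (9, 10).
Sequential outcome (Gamma, Y) coincides with the Nash profile (Gamma, Y).

yes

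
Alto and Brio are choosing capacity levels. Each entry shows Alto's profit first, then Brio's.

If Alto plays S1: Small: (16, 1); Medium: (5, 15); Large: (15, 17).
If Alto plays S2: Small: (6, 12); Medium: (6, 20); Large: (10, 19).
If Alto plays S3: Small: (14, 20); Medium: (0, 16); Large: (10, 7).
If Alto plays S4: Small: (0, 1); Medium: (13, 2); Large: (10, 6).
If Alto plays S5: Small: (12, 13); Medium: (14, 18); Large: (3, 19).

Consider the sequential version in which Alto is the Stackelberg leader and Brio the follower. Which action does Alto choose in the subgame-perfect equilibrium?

S1

Work backward from Brio's decision.
- S1 → Brio plays Large (best of 1, 15, 17); Alto gets 15.
- S2 → Brio plays Medium (best of 12, 20, 19); Alto gets 6.
- S3 → Brio plays Small (best of 20, 16, 7); Alto gets 14.
- S4 → Brio plays Large (best of 1, 2, 6); Alto gets 10.
- S5 → Brio plays Large (best of 13, 18, 19); Alto gets 3.
Maximizing over 15, 6, 14, 10, 3, Alto chooses S1. Subgame-perfect outcome: (S1, Large) with payoffs (15, 17).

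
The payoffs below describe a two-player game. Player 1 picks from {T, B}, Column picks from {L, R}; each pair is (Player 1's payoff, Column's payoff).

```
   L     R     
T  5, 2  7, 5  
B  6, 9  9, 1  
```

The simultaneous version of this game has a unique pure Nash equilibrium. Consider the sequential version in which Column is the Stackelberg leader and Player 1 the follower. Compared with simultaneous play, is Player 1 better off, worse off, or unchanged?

Solve by backward induction (Column leads).
- L: Player 1 compares 5, 6 and picks B; Column would get 9.
- R: Player 1 compares 7, 9 and picks B; Column would get 1.
Maximizing over 9, 1, Column chooses L. Subgame-perfect outcome: (B, L) with payoffs (6, 9).
For the simultaneous game, intersect best replies.
Player 1's best replies: L→B; R→B.
Column's best replies: T→R; B→L.
The unique mutual best reply is (B, L), giving (6, 9).
Player 1 earns 6 sequentially versus 6 at the Nash outcome: unchanged.

unchanged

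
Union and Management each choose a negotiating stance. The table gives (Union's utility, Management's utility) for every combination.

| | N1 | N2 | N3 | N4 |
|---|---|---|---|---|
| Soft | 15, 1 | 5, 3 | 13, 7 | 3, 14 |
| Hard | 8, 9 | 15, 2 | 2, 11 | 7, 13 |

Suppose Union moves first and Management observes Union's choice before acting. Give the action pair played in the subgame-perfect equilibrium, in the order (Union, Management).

(Hard, N4)

Backward induction with Union moving first.
- Soft: Management compares 1, 3, 7, 14 and picks N4; Union would get 3.
- Hard: Management compares 9, 2, 11, 13 and picks N4; Union would get 7.
Union's induced payoffs are 3, 7, so Union commits to Hard. Subgame-perfect outcome: (Hard, N4) with payoffs (7, 13).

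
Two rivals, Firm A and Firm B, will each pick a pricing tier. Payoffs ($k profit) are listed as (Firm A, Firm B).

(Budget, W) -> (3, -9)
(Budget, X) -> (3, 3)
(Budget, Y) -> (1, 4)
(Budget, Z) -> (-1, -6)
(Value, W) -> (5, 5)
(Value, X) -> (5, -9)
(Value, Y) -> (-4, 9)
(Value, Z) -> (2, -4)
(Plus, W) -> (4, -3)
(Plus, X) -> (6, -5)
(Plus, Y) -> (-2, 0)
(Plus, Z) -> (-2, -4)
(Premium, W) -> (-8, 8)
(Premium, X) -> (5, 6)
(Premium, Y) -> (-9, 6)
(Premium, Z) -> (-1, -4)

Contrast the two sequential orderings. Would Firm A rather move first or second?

If Firm A leads: Firm B's best replies are Budget→Y, Value→Y, Plus→Y, Premium→W; Firm A's induced payoffs 1, -4, -2, -8; outcome (Budget, Y), payoffs (1, 4).
If Firm B leads: Firm A's best replies are W→Value, X→Plus, Y→Budget, Z→Value; Firm B's induced payoffs 5, -5, 4, -4; outcome (Value, W), payoffs (5, 5).
Firm A gets 1 moving first and 5 moving second, so Firm A prefers to move second.

second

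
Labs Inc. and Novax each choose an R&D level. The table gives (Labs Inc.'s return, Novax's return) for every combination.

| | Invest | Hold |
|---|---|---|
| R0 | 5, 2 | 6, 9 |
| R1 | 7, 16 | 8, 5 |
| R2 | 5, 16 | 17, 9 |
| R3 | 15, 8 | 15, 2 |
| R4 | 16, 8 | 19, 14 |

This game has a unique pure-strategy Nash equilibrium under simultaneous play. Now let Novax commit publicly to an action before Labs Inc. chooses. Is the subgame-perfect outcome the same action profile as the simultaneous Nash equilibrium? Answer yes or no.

yes

Backward induction with Novax moving first.
- Invest → Labs Inc. plays R4 (best of 5, 7, 5, 15, 16); Novax gets 8.
- Hold → Labs Inc. plays R4 (best of 6, 8, 17, 15, 19); Novax gets 14.
Among 8, 14, the best is 14 at Hold. Subgame-perfect outcome: (R4, Hold) with payoffs (19, 14).
For the simultaneous game, intersect best replies.
Labs Inc.'s best replies: Invest→R4; Hold→R4.
Novax's best replies: R0→Hold; R1→Invest; R2→Invest; R3→Invest; R4→Hold.
Only (R4, Hold) has each player best-responding; Nash payoffs (19, 14).
Sequential outcome (R4, Hold) coincides with the Nash profile (R4, Hold).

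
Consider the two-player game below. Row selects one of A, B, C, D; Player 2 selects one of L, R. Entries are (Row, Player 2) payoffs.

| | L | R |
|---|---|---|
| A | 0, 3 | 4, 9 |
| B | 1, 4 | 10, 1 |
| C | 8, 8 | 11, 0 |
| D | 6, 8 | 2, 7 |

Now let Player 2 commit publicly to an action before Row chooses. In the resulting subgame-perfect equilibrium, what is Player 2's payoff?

Backward induction with Player 2 moving first.
- L: BR = C, leader payoff 8.
- R: BR = C, leader payoff 0.
Among 8, 0, the best is 8 at L. Subgame-perfect outcome: (C, L) with payoffs (8, 8).

8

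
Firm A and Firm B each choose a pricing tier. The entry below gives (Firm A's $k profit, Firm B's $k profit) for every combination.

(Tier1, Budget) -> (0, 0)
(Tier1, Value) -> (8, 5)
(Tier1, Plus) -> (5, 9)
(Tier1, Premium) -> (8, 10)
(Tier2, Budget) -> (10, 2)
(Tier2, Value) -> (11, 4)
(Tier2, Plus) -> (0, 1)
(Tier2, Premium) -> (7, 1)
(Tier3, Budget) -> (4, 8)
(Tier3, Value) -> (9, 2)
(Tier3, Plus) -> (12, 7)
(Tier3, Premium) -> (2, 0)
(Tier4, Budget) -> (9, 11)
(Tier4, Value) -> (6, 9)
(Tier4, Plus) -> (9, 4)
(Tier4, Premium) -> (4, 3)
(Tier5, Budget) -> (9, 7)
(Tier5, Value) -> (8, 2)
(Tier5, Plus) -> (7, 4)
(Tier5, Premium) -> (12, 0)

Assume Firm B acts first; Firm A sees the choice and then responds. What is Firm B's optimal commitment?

Plus

Solve by backward induction (Firm B leads).
- Budget: Firm A compares 0, 10, 4, 9, 9 and picks Tier2; Firm B would get 2.
- Value: Firm A compares 8, 11, 9, 6, 8 and picks Tier2; Firm B would get 4.
- Plus: Firm A compares 5, 0, 12, 9, 7 and picks Tier3; Firm B would get 7.
- Premium: Firm A compares 8, 7, 2, 4, 12 and picks Tier5; Firm B would get 0.
Firm B's induced payoffs are 2, 4, 7, 0, so Firm B commits to Plus. Subgame-perfect outcome: (Tier3, Plus) with payoffs (12, 7).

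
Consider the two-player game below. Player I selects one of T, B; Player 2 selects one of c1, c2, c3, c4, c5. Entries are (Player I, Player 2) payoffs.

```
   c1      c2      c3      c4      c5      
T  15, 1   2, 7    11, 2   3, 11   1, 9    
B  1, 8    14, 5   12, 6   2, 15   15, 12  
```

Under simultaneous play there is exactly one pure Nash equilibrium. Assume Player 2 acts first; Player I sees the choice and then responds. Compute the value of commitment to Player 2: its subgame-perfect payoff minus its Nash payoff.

Solve by backward induction (Player 2 leads).
- c1: Player I compares 15, 1 and picks T; Player 2 would get 1.
- c2: Player I compares 2, 14 and picks B; Player 2 would get 5.
- c3: Player I compares 11, 12 and picks B; Player 2 would get 6.
- c4: Player I compares 3, 2 and picks T; Player 2 would get 11.
- c5: Player I compares 1, 15 and picks B; Player 2 would get 12.
Among 1, 5, 6, 11, 12, the best is 12 at c5. Subgame-perfect outcome: (B, c5) with payoffs (15, 12).
For the simultaneous game, intersect best replies.
Player I's best replies: c1→T; c2→B; c3→B; c4→T; c5→B.
Player 2's best replies: T→c4; B→c4.
The unique mutual best reply is (T, c4), giving (3, 11).
Player 2's commitment gain: 12 − 11 = 1.

1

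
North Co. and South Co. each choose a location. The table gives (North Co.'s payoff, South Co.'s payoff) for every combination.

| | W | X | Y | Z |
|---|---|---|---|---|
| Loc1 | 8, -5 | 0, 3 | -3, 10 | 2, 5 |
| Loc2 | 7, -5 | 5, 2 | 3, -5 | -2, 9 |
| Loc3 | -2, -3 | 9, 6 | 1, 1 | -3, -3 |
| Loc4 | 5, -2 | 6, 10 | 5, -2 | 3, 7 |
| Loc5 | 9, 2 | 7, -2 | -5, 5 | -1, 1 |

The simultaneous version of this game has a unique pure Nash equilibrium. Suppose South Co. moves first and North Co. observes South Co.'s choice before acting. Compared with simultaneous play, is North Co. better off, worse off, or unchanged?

worse off

Backward induction with South Co. moving first.
- W: BR = Loc5, leader payoff 2.
- X: BR = Loc3, leader payoff 6.
- Y: BR = Loc4, leader payoff -2.
- Z: BR = Loc4, leader payoff 7.
Maximizing over 2, 6, -2, 7, South Co. chooses Z. Subgame-perfect outcome: (Loc4, Z) with payoffs (3, 7).
Under simultaneous play:
North Co.'s best replies: W→Loc5; X→Loc3; Y→Loc4; Z→Loc4.
South Co.'s best replies: Loc1→Y; Loc2→Z; Loc3→X; Loc4→X; Loc5→Y.
Only (Loc3, X) has each player best-responding; Nash payoffs (9, 6).
North Co. earns 3 sequentially versus 9 at the Nash outcome: worse off.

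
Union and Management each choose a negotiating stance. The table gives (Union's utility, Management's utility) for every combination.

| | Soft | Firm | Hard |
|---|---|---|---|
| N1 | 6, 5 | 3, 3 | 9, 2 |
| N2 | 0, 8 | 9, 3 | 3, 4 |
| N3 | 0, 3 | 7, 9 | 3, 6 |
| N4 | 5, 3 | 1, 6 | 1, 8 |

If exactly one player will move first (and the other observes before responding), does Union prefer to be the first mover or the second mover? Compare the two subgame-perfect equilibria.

first

If Union leads: Management's best replies are N1→Soft, N2→Soft, N3→Firm, N4→Hard; Union's induced payoffs 6, 0, 7, 1; outcome (N3, Firm), payoffs (7, 9).
If Management leads: Union's best replies are Soft→N1, Firm→N2, Hard→N1; Management's induced payoffs 5, 3, 2; outcome (N1, Soft), payoffs (6, 5).
Union gets 7 moving first and 6 moving second, so Union prefers to move first.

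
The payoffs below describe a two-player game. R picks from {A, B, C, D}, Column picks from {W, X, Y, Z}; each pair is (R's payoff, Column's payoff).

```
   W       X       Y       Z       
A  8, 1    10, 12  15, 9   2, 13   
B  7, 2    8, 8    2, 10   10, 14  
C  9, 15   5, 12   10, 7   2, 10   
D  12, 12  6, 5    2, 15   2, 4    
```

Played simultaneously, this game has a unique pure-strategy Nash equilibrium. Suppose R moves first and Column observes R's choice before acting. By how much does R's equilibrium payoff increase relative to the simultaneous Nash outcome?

0

Column best-responds to each possible R move:
- A → Column plays Z (best of 1, 12, 9, 13); R gets 2.
- B → Column plays Z (best of 2, 8, 10, 14); R gets 10.
- C → Column plays W (best of 15, 12, 7, 10); R gets 9.
- D → Column plays Y (best of 12, 5, 15, 4); R gets 2.
Maximizing over 2, 10, 9, 2, R chooses B. Subgame-perfect outcome: (B, Z) with payoffs (10, 14).
Under simultaneous play:
R's best replies: W→D; X→A; Y→A; Z→B.
Column's best replies: A→Z; B→Z; C→W; D→Y.
Only (B, Z) has each player best-responding; Nash payoffs (10, 14).
R's commitment gain: 10 − 10 = 0.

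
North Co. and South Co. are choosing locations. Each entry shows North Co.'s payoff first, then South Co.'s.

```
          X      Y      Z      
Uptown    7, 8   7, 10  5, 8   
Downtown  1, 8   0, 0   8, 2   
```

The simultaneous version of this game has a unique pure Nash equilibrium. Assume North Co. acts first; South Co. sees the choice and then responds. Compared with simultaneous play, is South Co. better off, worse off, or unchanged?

Work backward from South Co.'s decision.
- Uptown: South Co. compares 8, 10, 8 and picks Y; North Co. would get 7.
- Downtown: South Co. compares 8, 0, 2 and picks X; North Co. would get 1.
Among 7, 1, the best is 7 at Uptown. Subgame-perfect outcome: (Uptown, Y) with payoffs (7, 10).
For the simultaneous game, intersect best replies.
North Co.'s best replies: X→Uptown; Y→Uptown; Z→Downtown.
South Co.'s best replies: Uptown→Y; Downtown→X.
The unique mutual best reply is (Uptown, Y), giving (7, 10).
South Co. earns 10 sequentially versus 10 at the Nash outcome: unchanged.

unchanged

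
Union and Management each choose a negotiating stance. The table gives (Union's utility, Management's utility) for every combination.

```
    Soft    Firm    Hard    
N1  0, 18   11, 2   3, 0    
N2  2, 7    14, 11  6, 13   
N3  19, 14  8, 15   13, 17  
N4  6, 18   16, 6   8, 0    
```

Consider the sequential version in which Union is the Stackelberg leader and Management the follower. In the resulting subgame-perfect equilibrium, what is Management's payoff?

Work backward from Management's decision.
- N1 → Management plays Soft (best of 18, 2, 0); Union gets 0.
- N2 → Management plays Hard (best of 7, 11, 13); Union gets 6.
- N3 → Management plays Hard (best of 14, 15, 17); Union gets 13.
- N4 → Management plays Soft (best of 18, 6, 0); Union gets 6.
Union's induced payoffs are 0, 6, 13, 6, so Union commits to N3. Subgame-perfect outcome: (N3, Hard) with payoffs (13, 17).

17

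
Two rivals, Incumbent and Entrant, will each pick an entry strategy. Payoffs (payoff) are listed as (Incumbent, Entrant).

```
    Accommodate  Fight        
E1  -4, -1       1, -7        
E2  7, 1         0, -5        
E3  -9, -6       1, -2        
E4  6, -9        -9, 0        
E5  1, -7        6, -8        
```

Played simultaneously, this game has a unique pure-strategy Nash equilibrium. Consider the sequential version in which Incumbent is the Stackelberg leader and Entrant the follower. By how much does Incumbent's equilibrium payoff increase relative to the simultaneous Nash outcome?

0

Solve by backward induction (Incumbent leads).
- E1: Entrant compares -1, -7 and picks Accommodate; Incumbent would get -4.
- E2: Entrant compares 1, -5 and picks Accommodate; Incumbent would get 7.
- E3: Entrant compares -6, -2 and picks Fight; Incumbent would get 1.
- E4: Entrant compares -9, 0 and picks Fight; Incumbent would get -9.
- E5: Entrant compares -7, -8 and picks Accommodate; Incumbent would get 1.
Among -4, 7, 1, -9, 1, the best is 7 at E2. Subgame-perfect outcome: (E2, Accommodate) with payoffs (7, 1).
For the simultaneous game, intersect best replies.
Incumbent's best replies: Accommodate→E2; Fight→E5.
Entrant's best replies: E1→Accommodate; E2→Accommodate; E3→Fight; E4→Fight; E5→Accommodate.
Only (E2, Accommodate) has each player best-responding; Nash payoffs (7, 1).
Incumbent's commitment gain: 7 − 7 = 0.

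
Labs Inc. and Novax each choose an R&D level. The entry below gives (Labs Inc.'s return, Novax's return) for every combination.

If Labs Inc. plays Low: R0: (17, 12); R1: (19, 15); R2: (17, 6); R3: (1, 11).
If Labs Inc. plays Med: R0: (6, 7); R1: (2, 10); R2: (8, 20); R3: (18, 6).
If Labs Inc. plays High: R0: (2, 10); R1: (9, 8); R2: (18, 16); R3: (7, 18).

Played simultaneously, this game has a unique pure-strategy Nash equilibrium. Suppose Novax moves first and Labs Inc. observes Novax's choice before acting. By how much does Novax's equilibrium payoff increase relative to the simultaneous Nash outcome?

1

Backward induction with Novax moving first.
- R0: Labs Inc. compares 17, 6, 2 and picks Low; Novax would get 12.
- R1: Labs Inc. compares 19, 2, 9 and picks Low; Novax would get 15.
- R2: Labs Inc. compares 17, 8, 18 and picks High; Novax would get 16.
- R3: Labs Inc. compares 1, 18, 7 and picks Med; Novax would get 6.
Maximizing over 12, 15, 16, 6, Novax chooses R2. Subgame-perfect outcome: (High, R2) with payoffs (18, 16).
For the simultaneous game, intersect best replies.
Labs Inc.'s best replies: R0→Low; R1→Low; R2→High; R3→Med.
Novax's best replies: Low→R1; Med→R2; High→R3.
The unique mutual best reply is (Low, R1), giving (19, 15).
Novax's commitment gain: 16 − 15 = 1.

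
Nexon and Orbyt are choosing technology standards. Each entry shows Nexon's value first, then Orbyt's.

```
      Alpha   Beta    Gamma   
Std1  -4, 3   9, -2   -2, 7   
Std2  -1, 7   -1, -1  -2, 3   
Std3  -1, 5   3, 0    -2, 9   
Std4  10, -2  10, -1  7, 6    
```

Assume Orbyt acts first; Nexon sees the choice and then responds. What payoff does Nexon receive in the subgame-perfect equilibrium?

Solve by backward induction (Orbyt leads).
- Alpha → Nexon plays Std4 (best of -4, -1, -1, 10); Orbyt gets -2.
- Beta → Nexon plays Std4 (best of 9, -1, 3, 10); Orbyt gets -1.
- Gamma → Nexon plays Std4 (best of -2, -2, -2, 7); Orbyt gets 6.
Maximizing over -2, -1, 6, Orbyt chooses Gamma. Subgame-perfect outcome: (Std4, Gamma) with payoffs (7, 6).

7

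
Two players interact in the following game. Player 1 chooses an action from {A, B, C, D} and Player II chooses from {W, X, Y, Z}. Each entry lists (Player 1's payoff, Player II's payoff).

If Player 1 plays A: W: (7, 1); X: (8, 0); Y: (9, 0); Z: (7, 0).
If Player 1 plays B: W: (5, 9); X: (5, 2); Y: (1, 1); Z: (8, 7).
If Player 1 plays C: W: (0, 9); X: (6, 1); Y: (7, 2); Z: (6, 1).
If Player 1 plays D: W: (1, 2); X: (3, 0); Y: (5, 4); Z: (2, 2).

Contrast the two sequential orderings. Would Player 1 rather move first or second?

If Player 1 leads: Player II's best replies are A→W, B→W, C→W, D→Y; Player 1's induced payoffs 7, 5, 0, 5; outcome (A, W), payoffs (7, 1).
If Player II leads: Player 1's best replies are W→A, X→A, Y→A, Z→B; Player II's induced payoffs 1, 0, 0, 7; outcome (B, Z), payoffs (8, 7).
Player 1 gets 7 moving first and 8 moving second, so Player 1 prefers to move second.

second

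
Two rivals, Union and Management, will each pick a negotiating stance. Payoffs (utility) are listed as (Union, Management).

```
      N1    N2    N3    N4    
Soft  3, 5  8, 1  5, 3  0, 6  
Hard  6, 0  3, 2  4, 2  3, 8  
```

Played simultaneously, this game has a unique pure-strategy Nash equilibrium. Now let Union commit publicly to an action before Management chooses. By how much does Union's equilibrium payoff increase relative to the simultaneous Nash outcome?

0

Work backward from Management's decision.
- Soft: BR = N4, leader payoff 0.
- Hard: BR = N4, leader payoff 3.
Maximizing over 0, 3, Union chooses Hard. Subgame-perfect outcome: (Hard, N4) with payoffs (3, 8).
For the simultaneous game, intersect best replies.
Union's best replies: N1→Hard; N2→Soft; N3→Soft; N4→Hard.
Management's best replies: Soft→N4; Hard→N4.
Only (Hard, N4) has each player best-responding; Nash payoffs (3, 8).
Union's commitment gain: 3 − 3 = 0.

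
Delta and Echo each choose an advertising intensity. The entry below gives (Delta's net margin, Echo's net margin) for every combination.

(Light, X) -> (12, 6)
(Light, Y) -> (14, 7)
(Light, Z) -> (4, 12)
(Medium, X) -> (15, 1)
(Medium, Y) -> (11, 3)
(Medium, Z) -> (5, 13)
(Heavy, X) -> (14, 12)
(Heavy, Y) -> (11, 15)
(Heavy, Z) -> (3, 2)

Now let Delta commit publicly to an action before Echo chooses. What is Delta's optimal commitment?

Echo best-responds to each possible Delta move:
- Light: BR = Z, leader payoff 4.
- Medium: BR = Z, leader payoff 5.
- Heavy: BR = Y, leader payoff 11.
Delta's induced payoffs are 4, 5, 11, so Delta commits to Heavy. Subgame-perfect outcome: (Heavy, Y) with payoffs (11, 15).

Heavy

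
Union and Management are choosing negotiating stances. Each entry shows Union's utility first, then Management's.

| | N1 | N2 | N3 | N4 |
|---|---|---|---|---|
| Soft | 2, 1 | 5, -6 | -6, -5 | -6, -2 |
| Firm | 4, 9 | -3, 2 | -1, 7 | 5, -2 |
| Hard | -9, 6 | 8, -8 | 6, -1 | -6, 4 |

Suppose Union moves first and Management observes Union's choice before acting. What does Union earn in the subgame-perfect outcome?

4

Backward induction with Union moving first.
- Soft → Management plays N1 (best of 1, -6, -5, -2); Union gets 2.
- Firm → Management plays N1 (best of 9, 2, 7, -2); Union gets 4.
- Hard → Management plays N1 (best of 6, -8, -1, 4); Union gets -9.
Among 2, 4, -9, the best is 4 at Firm. Subgame-perfect outcome: (Firm, N1) with payoffs (4, 9).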